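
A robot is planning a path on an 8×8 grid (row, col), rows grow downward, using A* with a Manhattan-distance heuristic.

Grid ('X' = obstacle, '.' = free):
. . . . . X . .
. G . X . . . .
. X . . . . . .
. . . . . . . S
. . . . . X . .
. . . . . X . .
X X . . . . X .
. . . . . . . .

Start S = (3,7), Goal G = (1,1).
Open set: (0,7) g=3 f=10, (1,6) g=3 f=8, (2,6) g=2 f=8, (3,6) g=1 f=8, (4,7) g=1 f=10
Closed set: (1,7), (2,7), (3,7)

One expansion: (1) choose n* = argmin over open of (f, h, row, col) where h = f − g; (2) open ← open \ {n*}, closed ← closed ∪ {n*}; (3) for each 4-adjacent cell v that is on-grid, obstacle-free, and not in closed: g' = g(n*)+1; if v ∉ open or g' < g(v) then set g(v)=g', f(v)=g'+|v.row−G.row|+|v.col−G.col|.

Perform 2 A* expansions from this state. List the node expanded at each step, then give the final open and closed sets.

step 1: expand (1,6) (f=8, h=5) → closed; open now [(0,6) g=4 f=10, (0,7) g=3 f=10, (1,5) g=4 f=8, (2,6) g=2 f=8, (3,6) g=1 f=8, (4,7) g=1 f=10]
step 2: expand (1,5) (f=8, h=4) → closed; open now [(0,6) g=4 f=10, (0,7) g=3 f=10, (1,4) g=5 f=8, (2,5) g=5 f=10, (2,6) g=2 f=8, (3,6) g=1 f=8, (4,7) g=1 f=10]

order=[(1,6) → (1,5)]; open=[(0,6) g=4 f=10, (0,7) g=3 f=10, (1,4) g=5 f=8, (2,5) g=5 f=10, (2,6) g=2 f=8, (3,6) g=1 f=8, (4,7) g=1 f=10]; closed=[(1,5), (1,6), (1,7), (2,7), (3,7)]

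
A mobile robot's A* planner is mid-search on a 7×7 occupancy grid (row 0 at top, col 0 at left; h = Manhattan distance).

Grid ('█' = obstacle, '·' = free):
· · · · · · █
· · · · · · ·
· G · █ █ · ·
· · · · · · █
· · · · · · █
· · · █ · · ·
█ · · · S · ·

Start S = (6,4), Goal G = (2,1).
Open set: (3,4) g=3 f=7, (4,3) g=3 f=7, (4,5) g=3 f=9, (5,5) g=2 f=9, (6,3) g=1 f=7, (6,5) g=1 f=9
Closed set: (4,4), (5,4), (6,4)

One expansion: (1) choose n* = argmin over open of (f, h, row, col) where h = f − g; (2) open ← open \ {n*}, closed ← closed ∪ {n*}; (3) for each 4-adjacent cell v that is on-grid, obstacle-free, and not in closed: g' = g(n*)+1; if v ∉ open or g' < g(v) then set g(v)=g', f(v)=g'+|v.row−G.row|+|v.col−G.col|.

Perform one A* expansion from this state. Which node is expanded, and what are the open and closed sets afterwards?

expanded=(3,4); open=[(3,3) g=4 f=7, (3,5) g=4 f=9, (4,3) g=3 f=7, (4,5) g=3 f=9, (5,5) g=2 f=9, (6,3) g=1 f=7, (6,5) g=1 f=9]; closed=[(3,4), (4,4), (5,4), (6,4)]

step 1: expand (3,4) (f=7, h=4) → closed; open now [(3,3) g=4 f=7, (3,5) g=4 f=9, (4,3) g=3 f=7, (4,5) g=3 f=9, (5,5) g=2 f=9, (6,3) g=1 f=7, (6,5) g=1 f=9]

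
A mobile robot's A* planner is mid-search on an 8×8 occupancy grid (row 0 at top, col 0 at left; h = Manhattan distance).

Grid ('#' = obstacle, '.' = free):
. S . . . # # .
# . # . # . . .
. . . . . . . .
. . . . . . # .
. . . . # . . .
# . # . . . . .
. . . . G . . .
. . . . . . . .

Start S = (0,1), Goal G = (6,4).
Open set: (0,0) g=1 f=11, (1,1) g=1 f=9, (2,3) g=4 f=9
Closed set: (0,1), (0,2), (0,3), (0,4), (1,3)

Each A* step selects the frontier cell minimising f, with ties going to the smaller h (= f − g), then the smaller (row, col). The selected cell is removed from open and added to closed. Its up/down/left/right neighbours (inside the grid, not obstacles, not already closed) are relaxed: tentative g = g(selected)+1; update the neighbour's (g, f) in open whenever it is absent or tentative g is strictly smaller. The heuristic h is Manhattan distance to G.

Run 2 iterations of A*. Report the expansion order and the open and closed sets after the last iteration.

step 1: expand (2,3) (f=9, h=5) → closed; open now [(0,0) g=1 f=11, (1,1) g=1 f=9, (2,2) g=5 f=11, (2,4) g=5 f=9, (3,3) g=5 f=9]
step 2: expand (2,4) (f=9, h=4) → closed; open now [(0,0) g=1 f=11, (1,1) g=1 f=9, (2,2) g=5 f=11, (2,5) g=6 f=11, (3,3) g=5 f=9, (3,4) g=6 f=9]

order=[(2,3) → (2,4)]; open=[(0,0) g=1 f=11, (1,1) g=1 f=9, (2,2) g=5 f=11, (2,5) g=6 f=11, (3,3) g=5 f=9, (3,4) g=6 f=9]; closed=[(0,1), (0,2), (0,3), (0,4), (1,3), (2,3), (2,4)]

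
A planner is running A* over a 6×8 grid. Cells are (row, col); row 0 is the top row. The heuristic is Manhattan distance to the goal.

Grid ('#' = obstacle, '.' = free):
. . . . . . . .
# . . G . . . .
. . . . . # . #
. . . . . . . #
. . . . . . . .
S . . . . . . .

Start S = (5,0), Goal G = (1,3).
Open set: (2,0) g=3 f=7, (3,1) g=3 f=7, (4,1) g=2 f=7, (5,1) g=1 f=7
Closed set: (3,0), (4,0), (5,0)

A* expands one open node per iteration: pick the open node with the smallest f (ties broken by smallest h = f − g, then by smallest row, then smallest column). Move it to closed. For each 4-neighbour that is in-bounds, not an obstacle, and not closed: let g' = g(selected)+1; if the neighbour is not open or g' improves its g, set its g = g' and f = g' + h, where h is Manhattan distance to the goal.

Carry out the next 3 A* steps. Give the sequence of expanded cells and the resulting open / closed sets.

order=[(2,0) → (2,1) → (1,1)]; open=[(0,1) g=6 f=9, (1,2) g=6 f=7, (2,2) g=5 f=7, (3,1) g=3 f=7, (4,1) g=2 f=7, (5,1) g=1 f=7]; closed=[(1,1), (2,0), (2,1), (3,0), (4,0), (5,0)]

step 1: expand (2,0) (f=7, h=4) → closed; open now [(2,1) g=4 f=7, (3,1) g=3 f=7, (4,1) g=2 f=7, (5,1) g=1 f=7]
step 2: expand (2,1) (f=7, h=3) → closed; open now [(1,1) g=5 f=7, (2,2) g=5 f=7, (3,1) g=3 f=7, (4,1) g=2 f=7, (5,1) g=1 f=7]
step 3: expand (1,1) (f=7, h=2) → closed; open now [(0,1) g=6 f=9, (1,2) g=6 f=7, (2,2) g=5 f=7, (3,1) g=3 f=7, (4,1) g=2 f=7, (5,1) g=1 f=7]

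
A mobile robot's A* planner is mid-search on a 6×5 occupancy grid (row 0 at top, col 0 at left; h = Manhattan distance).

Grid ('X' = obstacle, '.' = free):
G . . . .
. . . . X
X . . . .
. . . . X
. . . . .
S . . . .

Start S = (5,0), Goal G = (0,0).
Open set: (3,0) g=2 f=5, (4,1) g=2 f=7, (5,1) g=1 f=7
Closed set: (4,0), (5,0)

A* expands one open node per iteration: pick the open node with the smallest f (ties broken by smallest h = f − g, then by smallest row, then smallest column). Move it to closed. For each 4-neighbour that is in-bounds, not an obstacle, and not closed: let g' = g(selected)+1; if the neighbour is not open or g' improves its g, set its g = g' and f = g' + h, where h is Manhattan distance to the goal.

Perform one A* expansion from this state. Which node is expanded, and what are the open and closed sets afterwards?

step 1: expand (3,0) (f=5, h=3) → closed; open now [(3,1) g=3 f=7, (4,1) g=2 f=7, (5,1) g=1 f=7]

expanded=(3,0); open=[(3,1) g=3 f=7, (4,1) g=2 f=7, (5,1) g=1 f=7]; closed=[(3,0), (4,0), (5,0)]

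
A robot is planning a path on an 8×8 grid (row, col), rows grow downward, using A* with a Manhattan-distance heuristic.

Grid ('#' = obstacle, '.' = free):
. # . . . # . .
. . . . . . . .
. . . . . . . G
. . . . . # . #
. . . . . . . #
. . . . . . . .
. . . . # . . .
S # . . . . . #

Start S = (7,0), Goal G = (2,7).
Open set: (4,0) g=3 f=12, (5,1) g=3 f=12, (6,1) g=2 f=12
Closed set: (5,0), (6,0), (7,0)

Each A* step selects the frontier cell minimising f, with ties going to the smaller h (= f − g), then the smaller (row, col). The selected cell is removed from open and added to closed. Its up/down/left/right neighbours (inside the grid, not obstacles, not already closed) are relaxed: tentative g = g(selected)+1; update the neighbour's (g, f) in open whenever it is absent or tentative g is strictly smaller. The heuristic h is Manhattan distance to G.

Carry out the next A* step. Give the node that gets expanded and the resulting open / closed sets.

step 1: expand (4,0) (f=12, h=9) → closed; open now [(3,0) g=4 f=12, (4,1) g=4 f=12, (5,1) g=3 f=12, (6,1) g=2 f=12]

expanded=(4,0); open=[(3,0) g=4 f=12, (4,1) g=4 f=12, (5,1) g=3 f=12, (6,1) g=2 f=12]; closed=[(4,0), (5,0), (6,0), (7,0)]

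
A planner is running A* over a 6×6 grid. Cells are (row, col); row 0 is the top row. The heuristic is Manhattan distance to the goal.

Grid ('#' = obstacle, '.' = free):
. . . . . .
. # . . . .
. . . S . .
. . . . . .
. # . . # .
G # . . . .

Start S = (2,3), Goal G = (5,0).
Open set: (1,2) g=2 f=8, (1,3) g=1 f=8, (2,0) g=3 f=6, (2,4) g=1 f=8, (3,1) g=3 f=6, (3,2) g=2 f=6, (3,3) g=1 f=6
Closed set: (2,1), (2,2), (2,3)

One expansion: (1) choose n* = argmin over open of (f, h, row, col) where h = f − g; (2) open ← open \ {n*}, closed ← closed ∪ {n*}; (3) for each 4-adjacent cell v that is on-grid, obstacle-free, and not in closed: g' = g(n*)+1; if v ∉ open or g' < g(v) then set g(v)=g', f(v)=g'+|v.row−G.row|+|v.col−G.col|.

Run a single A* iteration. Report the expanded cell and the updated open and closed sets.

step 1: expand (2,0) (f=6, h=3) → closed; open now [(1,0) g=4 f=8, (1,2) g=2 f=8, (1,3) g=1 f=8, (2,4) g=1 f=8, (3,0) g=4 f=6, (3,1) g=3 f=6, (3,2) g=2 f=6, (3,3) g=1 f=6]

expanded=(2,0); open=[(1,0) g=4 f=8, (1,2) g=2 f=8, (1,3) g=1 f=8, (2,4) g=1 f=8, (3,0) g=4 f=6, (3,1) g=3 f=6, (3,2) g=2 f=6, (3,3) g=1 f=6]; closed=[(2,0), (2,1), (2,2), (2,3)]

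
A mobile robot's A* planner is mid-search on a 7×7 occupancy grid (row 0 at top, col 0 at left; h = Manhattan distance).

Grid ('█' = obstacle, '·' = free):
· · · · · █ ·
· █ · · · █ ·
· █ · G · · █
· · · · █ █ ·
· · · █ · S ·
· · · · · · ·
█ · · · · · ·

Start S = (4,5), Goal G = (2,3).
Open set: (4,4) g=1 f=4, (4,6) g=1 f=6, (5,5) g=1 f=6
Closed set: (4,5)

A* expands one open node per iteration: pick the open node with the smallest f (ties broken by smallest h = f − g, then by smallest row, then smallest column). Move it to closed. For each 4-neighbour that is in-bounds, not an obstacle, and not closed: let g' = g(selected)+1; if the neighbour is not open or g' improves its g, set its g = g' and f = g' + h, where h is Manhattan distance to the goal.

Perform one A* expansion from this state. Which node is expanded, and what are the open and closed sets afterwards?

step 1: expand (4,4) (f=4, h=3) → closed; open now [(4,6) g=1 f=6, (5,4) g=2 f=6, (5,5) g=1 f=6]

expanded=(4,4); open=[(4,6) g=1 f=6, (5,4) g=2 f=6, (5,5) g=1 f=6]; closed=[(4,4), (4,5)]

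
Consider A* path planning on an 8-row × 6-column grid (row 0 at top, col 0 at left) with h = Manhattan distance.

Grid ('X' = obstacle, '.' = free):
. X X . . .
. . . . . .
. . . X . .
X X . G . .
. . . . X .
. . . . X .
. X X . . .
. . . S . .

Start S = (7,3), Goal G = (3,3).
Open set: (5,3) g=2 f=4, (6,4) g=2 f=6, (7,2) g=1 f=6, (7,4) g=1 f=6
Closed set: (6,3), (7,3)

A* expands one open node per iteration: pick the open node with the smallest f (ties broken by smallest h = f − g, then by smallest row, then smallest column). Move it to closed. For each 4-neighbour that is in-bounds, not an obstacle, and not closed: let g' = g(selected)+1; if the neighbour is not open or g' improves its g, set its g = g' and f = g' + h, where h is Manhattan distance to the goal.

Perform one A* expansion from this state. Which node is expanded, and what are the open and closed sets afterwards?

expanded=(5,3); open=[(4,3) g=3 f=4, (5,2) g=3 f=6, (6,4) g=2 f=6, (7,2) g=1 f=6, (7,4) g=1 f=6]; closed=[(5,3), (6,3), (7,3)]

step 1: expand (5,3) (f=4, h=2) → closed; open now [(4,3) g=3 f=4, (5,2) g=3 f=6, (6,4) g=2 f=6, (7,2) g=1 f=6, (7,4) g=1 f=6]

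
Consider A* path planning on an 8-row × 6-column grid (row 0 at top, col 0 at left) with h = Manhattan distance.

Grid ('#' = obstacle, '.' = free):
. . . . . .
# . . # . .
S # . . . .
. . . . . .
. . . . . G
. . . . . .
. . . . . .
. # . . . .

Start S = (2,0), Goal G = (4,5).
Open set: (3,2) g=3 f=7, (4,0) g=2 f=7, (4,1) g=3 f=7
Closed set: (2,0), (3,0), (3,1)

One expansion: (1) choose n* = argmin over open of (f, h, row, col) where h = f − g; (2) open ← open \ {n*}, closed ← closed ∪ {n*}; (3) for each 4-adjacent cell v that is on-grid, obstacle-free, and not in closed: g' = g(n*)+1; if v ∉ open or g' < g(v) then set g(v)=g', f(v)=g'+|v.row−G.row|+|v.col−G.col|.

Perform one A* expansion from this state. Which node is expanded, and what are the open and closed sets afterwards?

step 1: expand (3,2) (f=7, h=4) → closed; open now [(2,2) g=4 f=9, (3,3) g=4 f=7, (4,0) g=2 f=7, (4,1) g=3 f=7, (4,2) g=4 f=7]

expanded=(3,2); open=[(2,2) g=4 f=9, (3,3) g=4 f=7, (4,0) g=2 f=7, (4,1) g=3 f=7, (4,2) g=4 f=7]; closed=[(2,0), (3,0), (3,1), (3,2)]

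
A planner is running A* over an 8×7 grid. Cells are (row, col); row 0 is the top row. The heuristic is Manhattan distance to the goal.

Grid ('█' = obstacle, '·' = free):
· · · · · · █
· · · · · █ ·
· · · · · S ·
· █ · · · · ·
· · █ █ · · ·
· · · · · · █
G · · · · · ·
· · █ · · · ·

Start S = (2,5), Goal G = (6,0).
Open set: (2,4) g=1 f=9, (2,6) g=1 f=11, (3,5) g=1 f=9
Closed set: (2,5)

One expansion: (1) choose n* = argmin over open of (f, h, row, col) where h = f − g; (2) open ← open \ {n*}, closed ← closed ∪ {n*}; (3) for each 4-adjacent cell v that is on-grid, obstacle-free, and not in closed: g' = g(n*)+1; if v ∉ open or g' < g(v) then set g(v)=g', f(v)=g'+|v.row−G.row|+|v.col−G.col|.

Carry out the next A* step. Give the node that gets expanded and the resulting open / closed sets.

expanded=(2,4); open=[(1,4) g=2 f=11, (2,3) g=2 f=9, (2,6) g=1 f=11, (3,4) g=2 f=9, (3,5) g=1 f=9]; closed=[(2,4), (2,5)]

step 1: expand (2,4) (f=9, h=8) → closed; open now [(1,4) g=2 f=11, (2,3) g=2 f=9, (2,6) g=1 f=11, (3,4) g=2 f=9, (3,5) g=1 f=9]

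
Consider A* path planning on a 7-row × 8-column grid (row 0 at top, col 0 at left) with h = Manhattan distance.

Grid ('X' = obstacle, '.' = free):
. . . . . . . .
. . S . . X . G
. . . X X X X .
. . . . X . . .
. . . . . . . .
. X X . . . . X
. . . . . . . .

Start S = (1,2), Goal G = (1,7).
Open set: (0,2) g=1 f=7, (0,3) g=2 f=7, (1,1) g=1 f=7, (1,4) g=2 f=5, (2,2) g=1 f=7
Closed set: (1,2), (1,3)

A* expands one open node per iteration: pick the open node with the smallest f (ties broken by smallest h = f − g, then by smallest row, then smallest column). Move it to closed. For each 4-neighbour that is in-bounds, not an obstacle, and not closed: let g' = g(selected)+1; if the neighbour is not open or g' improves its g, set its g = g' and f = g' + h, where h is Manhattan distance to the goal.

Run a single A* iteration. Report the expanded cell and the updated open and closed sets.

step 1: expand (1,4) (f=5, h=3) → closed; open now [(0,2) g=1 f=7, (0,3) g=2 f=7, (0,4) g=3 f=7, (1,1) g=1 f=7, (2,2) g=1 f=7]

expanded=(1,4); open=[(0,2) g=1 f=7, (0,3) g=2 f=7, (0,4) g=3 f=7, (1,1) g=1 f=7, (2,2) g=1 f=7]; closed=[(1,2), (1,3), (1,4)]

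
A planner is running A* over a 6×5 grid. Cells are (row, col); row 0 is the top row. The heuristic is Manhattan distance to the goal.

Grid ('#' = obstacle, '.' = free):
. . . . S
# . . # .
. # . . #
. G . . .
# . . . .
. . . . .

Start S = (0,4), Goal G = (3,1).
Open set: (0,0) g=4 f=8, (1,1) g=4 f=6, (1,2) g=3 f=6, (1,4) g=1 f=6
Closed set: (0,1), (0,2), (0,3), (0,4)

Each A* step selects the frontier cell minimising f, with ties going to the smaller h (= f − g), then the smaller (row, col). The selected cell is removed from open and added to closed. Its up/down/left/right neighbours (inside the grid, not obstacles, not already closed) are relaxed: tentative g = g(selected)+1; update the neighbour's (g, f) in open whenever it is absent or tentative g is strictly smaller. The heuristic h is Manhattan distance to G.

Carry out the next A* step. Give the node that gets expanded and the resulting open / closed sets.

expanded=(1,1); open=[(0,0) g=4 f=8, (1,2) g=3 f=6, (1,4) g=1 f=6]; closed=[(0,1), (0,2), (0,3), (0,4), (1,1)]

step 1: expand (1,1) (f=6, h=2) → closed; open now [(0,0) g=4 f=8, (1,2) g=3 f=6, (1,4) g=1 f=6]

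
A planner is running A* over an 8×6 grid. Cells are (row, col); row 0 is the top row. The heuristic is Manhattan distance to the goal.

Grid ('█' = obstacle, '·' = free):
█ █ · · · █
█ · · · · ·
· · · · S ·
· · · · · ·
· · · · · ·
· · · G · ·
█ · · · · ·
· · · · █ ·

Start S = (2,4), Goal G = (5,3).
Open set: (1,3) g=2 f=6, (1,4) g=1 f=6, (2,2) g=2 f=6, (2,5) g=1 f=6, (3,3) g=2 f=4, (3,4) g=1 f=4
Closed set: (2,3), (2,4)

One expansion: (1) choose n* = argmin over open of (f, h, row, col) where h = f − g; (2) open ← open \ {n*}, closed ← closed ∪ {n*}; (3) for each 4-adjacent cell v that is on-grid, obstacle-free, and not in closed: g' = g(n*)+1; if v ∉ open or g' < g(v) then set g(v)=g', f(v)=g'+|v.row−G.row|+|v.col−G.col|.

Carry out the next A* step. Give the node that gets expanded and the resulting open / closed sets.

step 1: expand (3,3) (f=4, h=2) → closed; open now [(1,3) g=2 f=6, (1,4) g=1 f=6, (2,2) g=2 f=6, (2,5) g=1 f=6, (3,2) g=3 f=6, (3,4) g=1 f=4, (4,3) g=3 f=4]

expanded=(3,3); open=[(1,3) g=2 f=6, (1,4) g=1 f=6, (2,2) g=2 f=6, (2,5) g=1 f=6, (3,2) g=3 f=6, (3,4) g=1 f=4, (4,3) g=3 f=4]; closed=[(2,3), (2,4), (3,3)]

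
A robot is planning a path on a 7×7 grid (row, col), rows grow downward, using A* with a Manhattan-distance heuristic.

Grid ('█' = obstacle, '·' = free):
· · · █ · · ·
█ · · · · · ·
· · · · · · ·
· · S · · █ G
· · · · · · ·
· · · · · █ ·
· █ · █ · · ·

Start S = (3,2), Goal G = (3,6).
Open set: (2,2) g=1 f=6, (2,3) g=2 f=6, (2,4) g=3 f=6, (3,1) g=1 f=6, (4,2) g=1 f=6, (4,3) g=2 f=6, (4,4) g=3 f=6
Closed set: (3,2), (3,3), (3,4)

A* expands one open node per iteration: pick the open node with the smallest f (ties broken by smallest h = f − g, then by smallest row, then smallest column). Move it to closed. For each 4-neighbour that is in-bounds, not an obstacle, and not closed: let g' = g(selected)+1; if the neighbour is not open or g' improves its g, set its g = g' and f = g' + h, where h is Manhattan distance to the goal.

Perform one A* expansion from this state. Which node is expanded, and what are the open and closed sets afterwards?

expanded=(2,4); open=[(1,4) g=4 f=8, (2,2) g=1 f=6, (2,3) g=2 f=6, (2,5) g=4 f=6, (3,1) g=1 f=6, (4,2) g=1 f=6, (4,3) g=2 f=6, (4,4) g=3 f=6]; closed=[(2,4), (3,2), (3,3), (3,4)]

step 1: expand (2,4) (f=6, h=3) → closed; open now [(1,4) g=4 f=8, (2,2) g=1 f=6, (2,3) g=2 f=6, (2,5) g=4 f=6, (3,1) g=1 f=6, (4,2) g=1 f=6, (4,3) g=2 f=6, (4,4) g=3 f=6]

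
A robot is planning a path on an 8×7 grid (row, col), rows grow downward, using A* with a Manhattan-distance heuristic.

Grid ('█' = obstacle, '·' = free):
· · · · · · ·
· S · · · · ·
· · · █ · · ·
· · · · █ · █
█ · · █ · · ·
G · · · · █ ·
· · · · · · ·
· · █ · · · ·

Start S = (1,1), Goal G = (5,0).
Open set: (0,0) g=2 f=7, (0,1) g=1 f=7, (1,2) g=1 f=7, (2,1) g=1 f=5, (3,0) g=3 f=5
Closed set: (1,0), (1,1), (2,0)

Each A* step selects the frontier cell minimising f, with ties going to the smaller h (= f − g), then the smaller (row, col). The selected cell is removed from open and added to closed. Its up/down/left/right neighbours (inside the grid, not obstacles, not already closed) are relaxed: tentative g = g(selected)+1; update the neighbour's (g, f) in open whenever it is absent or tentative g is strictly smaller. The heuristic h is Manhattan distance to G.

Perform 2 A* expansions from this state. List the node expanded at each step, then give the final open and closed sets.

order=[(3,0) → (2,1)]; open=[(0,0) g=2 f=7, (0,1) g=1 f=7, (1,2) g=1 f=7, (2,2) g=2 f=7, (3,1) g=2 f=5]; closed=[(1,0), (1,1), (2,0), (2,1), (3,0)]

step 1: expand (3,0) (f=5, h=2) → closed; open now [(0,0) g=2 f=7, (0,1) g=1 f=7, (1,2) g=1 f=7, (2,1) g=1 f=5, (3,1) g=4 f=7]
step 2: expand (2,1) (f=5, h=4) → closed; open now [(0,0) g=2 f=7, (0,1) g=1 f=7, (1,2) g=1 f=7, (2,2) g=2 f=7, (3,1) g=2 f=5]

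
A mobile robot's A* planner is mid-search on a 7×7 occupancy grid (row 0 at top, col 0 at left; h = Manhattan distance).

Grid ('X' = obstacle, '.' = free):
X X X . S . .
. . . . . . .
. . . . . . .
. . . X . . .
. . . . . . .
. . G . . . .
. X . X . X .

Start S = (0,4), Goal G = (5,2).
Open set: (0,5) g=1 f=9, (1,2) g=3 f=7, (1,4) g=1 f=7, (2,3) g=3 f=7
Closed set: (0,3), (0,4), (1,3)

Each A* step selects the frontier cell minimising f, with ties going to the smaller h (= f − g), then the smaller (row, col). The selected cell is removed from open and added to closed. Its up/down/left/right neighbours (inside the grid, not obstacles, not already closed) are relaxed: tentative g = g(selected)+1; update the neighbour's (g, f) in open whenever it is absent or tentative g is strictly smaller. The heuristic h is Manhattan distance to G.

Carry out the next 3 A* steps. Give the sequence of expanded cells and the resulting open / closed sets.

order=[(1,2) → (2,2) → (3,2)]; open=[(0,5) g=1 f=9, (1,1) g=4 f=9, (1,4) g=1 f=7, (2,1) g=5 f=9, (2,3) g=3 f=7, (3,1) g=6 f=9, (4,2) g=6 f=7]; closed=[(0,3), (0,4), (1,2), (1,3), (2,2), (3,2)]

step 1: expand (1,2) (f=7, h=4) → closed; open now [(0,5) g=1 f=9, (1,1) g=4 f=9, (1,4) g=1 f=7, (2,2) g=4 f=7, (2,3) g=3 f=7]
step 2: expand (2,2) (f=7, h=3) → closed; open now [(0,5) g=1 f=9, (1,1) g=4 f=9, (1,4) g=1 f=7, (2,1) g=5 f=9, (2,3) g=3 f=7, (3,2) g=5 f=7]
step 3: expand (3,2) (f=7, h=2) → closed; open now [(0,5) g=1 f=9, (1,1) g=4 f=9, (1,4) g=1 f=7, (2,1) g=5 f=9, (2,3) g=3 f=7, (3,1) g=6 f=9, (4,2) g=6 f=7]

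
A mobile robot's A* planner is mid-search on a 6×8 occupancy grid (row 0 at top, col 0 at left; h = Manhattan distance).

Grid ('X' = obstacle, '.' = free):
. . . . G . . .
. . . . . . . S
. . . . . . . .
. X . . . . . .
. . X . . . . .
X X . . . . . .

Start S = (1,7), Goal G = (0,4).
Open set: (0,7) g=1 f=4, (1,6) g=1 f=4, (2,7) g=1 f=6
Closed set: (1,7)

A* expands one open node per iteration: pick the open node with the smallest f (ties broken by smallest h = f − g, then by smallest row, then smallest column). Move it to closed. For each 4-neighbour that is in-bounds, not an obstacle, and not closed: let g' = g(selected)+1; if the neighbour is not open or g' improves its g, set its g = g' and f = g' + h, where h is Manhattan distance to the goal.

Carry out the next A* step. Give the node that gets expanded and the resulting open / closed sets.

step 1: expand (0,7) (f=4, h=3) → closed; open now [(0,6) g=2 f=4, (1,6) g=1 f=4, (2,7) g=1 f=6]

expanded=(0,7); open=[(0,6) g=2 f=4, (1,6) g=1 f=4, (2,7) g=1 f=6]; closed=[(0,7), (1,7)]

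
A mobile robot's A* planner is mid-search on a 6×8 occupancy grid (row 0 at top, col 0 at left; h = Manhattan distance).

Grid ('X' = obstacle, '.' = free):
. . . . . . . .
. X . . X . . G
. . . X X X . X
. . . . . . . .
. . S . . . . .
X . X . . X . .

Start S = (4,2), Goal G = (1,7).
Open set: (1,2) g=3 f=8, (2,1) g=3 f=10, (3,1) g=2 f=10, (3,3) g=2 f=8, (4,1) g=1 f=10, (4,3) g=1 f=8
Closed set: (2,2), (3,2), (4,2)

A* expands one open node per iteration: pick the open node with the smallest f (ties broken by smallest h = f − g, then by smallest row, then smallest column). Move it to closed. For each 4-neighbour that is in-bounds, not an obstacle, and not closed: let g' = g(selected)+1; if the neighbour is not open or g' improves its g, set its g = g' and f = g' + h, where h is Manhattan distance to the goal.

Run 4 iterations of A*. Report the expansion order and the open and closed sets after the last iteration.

order=[(1,2) → (1,3) → (3,3) → (3,4)]; open=[(0,2) g=4 f=10, (0,3) g=5 f=10, (2,1) g=3 f=10, (3,1) g=2 f=10, (3,5) g=4 f=8, (4,1) g=1 f=10, (4,3) g=1 f=8, (4,4) g=4 f=10]; closed=[(1,2), (1,3), (2,2), (3,2), (3,3), (3,4), (4,2)]

step 1: expand (1,2) (f=8, h=5) → closed; open now [(0,2) g=4 f=10, (1,3) g=4 f=8, (2,1) g=3 f=10, (3,1) g=2 f=10, (3,3) g=2 f=8, (4,1) g=1 f=10, (4,3) g=1 f=8]
step 2: expand (1,3) (f=8, h=4) → closed; open now [(0,2) g=4 f=10, (0,3) g=5 f=10, (2,1) g=3 f=10, (3,1) g=2 f=10, (3,3) g=2 f=8, (4,1) g=1 f=10, (4,3) g=1 f=8]
step 3: expand (3,3) (f=8, h=6) → closed; open now [(0,2) g=4 f=10, (0,3) g=5 f=10, (2,1) g=3 f=10, (3,1) g=2 f=10, (3,4) g=3 f=8, (4,1) g=1 f=10, (4,3) g=1 f=8]
step 4: expand (3,4) (f=8, h=5) → closed; open now [(0,2) g=4 f=10, (0,3) g=5 f=10, (2,1) g=3 f=10, (3,1) g=2 f=10, (3,5) g=4 f=8, (4,1) g=1 f=10, (4,3) g=1 f=8, (4,4) g=4 f=10]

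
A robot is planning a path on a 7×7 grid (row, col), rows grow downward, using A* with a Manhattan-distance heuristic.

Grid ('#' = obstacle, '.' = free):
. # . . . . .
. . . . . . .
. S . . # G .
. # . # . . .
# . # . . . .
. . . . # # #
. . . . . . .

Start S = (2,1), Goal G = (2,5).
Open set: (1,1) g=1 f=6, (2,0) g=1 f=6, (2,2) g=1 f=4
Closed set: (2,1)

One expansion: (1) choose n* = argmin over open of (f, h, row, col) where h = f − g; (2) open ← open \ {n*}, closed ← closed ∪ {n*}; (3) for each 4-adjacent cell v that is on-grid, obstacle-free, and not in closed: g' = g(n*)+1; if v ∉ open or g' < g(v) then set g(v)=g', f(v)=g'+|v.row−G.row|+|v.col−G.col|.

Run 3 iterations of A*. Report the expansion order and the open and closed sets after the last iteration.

step 1: expand (2,2) (f=4, h=3) → closed; open now [(1,1) g=1 f=6, (1,2) g=2 f=6, (2,0) g=1 f=6, (2,3) g=2 f=4, (3,2) g=2 f=6]
step 2: expand (2,3) (f=4, h=2) → closed; open now [(1,1) g=1 f=6, (1,2) g=2 f=6, (1,3) g=3 f=6, (2,0) g=1 f=6, (3,2) g=2 f=6]
step 3: expand (1,3) (f=6, h=3) → closed; open now [(0,3) g=4 f=8, (1,1) g=1 f=6, (1,2) g=2 f=6, (1,4) g=4 f=6, (2,0) g=1 f=6, (3,2) g=2 f=6]

order=[(2,2) → (2,3) → (1,3)]; open=[(0,3) g=4 f=8, (1,1) g=1 f=6, (1,2) g=2 f=6, (1,4) g=4 f=6, (2,0) g=1 f=6, (3,2) g=2 f=6]; closed=[(1,3), (2,1), (2,2), (2,3)]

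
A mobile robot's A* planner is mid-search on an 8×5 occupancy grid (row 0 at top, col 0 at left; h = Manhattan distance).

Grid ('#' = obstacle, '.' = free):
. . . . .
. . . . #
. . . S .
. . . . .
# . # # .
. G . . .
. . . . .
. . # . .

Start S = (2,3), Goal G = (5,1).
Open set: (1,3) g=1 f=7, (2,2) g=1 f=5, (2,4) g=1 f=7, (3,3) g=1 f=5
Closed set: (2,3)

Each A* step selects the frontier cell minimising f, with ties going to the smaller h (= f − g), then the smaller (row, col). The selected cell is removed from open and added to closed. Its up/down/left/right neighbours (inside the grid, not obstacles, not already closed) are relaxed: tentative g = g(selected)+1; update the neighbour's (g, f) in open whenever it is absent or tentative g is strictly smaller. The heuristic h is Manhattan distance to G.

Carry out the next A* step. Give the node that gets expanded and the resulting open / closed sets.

expanded=(2,2); open=[(1,2) g=2 f=7, (1,3) g=1 f=7, (2,1) g=2 f=5, (2,4) g=1 f=7, (3,2) g=2 f=5, (3,3) g=1 f=5]; closed=[(2,2), (2,3)]

step 1: expand (2,2) (f=5, h=4) → closed; open now [(1,2) g=2 f=7, (1,3) g=1 f=7, (2,1) g=2 f=5, (2,4) g=1 f=7, (3,2) g=2 f=5, (3,3) g=1 f=5]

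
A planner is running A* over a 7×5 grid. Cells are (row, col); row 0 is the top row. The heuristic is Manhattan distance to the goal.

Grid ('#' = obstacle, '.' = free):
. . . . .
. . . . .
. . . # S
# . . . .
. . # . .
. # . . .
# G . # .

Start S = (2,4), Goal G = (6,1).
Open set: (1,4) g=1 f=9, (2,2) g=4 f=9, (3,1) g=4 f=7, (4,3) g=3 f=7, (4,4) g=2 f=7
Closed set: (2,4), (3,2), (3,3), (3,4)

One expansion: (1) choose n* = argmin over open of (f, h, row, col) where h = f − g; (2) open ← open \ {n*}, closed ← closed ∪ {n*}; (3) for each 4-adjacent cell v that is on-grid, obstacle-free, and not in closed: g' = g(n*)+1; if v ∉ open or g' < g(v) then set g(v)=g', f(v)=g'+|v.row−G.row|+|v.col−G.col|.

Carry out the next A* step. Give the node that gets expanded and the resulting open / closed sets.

step 1: expand (3,1) (f=7, h=3) → closed; open now [(1,4) g=1 f=9, (2,1) g=5 f=9, (2,2) g=4 f=9, (4,1) g=5 f=7, (4,3) g=3 f=7, (4,4) g=2 f=7]

expanded=(3,1); open=[(1,4) g=1 f=9, (2,1) g=5 f=9, (2,2) g=4 f=9, (4,1) g=5 f=7, (4,3) g=3 f=7, (4,4) g=2 f=7]; closed=[(2,4), (3,1), (3,2), (3,3), (3,4)]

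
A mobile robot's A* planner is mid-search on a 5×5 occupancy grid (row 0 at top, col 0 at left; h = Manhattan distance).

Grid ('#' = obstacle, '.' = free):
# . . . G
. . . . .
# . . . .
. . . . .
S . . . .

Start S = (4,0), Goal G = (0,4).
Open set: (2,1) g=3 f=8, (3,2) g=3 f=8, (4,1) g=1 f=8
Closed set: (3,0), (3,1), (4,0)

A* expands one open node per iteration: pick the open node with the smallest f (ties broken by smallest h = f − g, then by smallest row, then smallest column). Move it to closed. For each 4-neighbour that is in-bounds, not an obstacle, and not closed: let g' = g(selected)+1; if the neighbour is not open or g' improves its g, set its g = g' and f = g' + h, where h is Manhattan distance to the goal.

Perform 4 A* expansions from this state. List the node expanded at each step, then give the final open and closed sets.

step 1: expand (2,1) (f=8, h=5) → closed; open now [(1,1) g=4 f=8, (2,2) g=4 f=8, (3,2) g=3 f=8, (4,1) g=1 f=8]
step 2: expand (1,1) (f=8, h=4) → closed; open now [(0,1) g=5 f=8, (1,0) g=5 f=10, (1,2) g=5 f=8, (2,2) g=4 f=8, (3,2) g=3 f=8, (4,1) g=1 f=8]
step 3: expand (0,1) (f=8, h=3) → closed; open now [(0,2) g=6 f=8, (1,0) g=5 f=10, (1,2) g=5 f=8, (2,2) g=4 f=8, (3,2) g=3 f=8, (4,1) g=1 f=8]
step 4: expand (0,2) (f=8, h=2) → closed; open now [(0,3) g=7 f=8, (1,0) g=5 f=10, (1,2) g=5 f=8, (2,2) g=4 f=8, (3,2) g=3 f=8, (4,1) g=1 f=8]

order=[(2,1) → (1,1) → (0,1) → (0,2)]; open=[(0,3) g=7 f=8, (1,0) g=5 f=10, (1,2) g=5 f=8, (2,2) g=4 f=8, (3,2) g=3 f=8, (4,1) g=1 f=8]; closed=[(0,1), (0,2), (1,1), (2,1), (3,0), (3,1), (4,0)]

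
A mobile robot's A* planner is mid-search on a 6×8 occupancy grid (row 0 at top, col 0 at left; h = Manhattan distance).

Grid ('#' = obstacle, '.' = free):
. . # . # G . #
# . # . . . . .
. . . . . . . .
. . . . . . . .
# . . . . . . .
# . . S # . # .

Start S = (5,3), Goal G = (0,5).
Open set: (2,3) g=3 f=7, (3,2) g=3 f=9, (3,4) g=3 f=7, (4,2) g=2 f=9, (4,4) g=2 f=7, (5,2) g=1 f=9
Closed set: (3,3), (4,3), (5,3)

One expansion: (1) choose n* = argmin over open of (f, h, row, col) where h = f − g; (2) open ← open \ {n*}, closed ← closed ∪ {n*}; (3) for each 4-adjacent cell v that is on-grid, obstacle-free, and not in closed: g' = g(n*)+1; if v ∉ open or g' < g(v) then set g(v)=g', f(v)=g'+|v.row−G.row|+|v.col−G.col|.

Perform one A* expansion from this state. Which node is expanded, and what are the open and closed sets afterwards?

expanded=(2,3); open=[(1,3) g=4 f=7, (2,2) g=4 f=9, (2,4) g=4 f=7, (3,2) g=3 f=9, (3,4) g=3 f=7, (4,2) g=2 f=9, (4,4) g=2 f=7, (5,2) g=1 f=9]; closed=[(2,3), (3,3), (4,3), (5,3)]

step 1: expand (2,3) (f=7, h=4) → closed; open now [(1,3) g=4 f=7, (2,2) g=4 f=9, (2,4) g=4 f=7, (3,2) g=3 f=9, (3,4) g=3 f=7, (4,2) g=2 f=9, (4,4) g=2 f=7, (5,2) g=1 f=9]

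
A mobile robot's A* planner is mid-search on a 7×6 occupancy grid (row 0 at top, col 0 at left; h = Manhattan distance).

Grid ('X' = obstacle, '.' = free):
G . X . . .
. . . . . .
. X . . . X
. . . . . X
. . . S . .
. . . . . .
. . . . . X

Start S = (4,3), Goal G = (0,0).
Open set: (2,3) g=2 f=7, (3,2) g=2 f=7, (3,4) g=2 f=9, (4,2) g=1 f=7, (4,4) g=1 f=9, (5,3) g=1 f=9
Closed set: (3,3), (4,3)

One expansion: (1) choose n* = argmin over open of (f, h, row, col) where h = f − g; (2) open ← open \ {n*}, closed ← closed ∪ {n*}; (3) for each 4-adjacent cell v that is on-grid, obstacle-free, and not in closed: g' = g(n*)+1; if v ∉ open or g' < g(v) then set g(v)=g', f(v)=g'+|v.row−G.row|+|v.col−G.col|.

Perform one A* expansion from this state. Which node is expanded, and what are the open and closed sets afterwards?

expanded=(2,3); open=[(1,3) g=3 f=7, (2,2) g=3 f=7, (2,4) g=3 f=9, (3,2) g=2 f=7, (3,4) g=2 f=9, (4,2) g=1 f=7, (4,4) g=1 f=9, (5,3) g=1 f=9]; closed=[(2,3), (3,3), (4,3)]

step 1: expand (2,3) (f=7, h=5) → closed; open now [(1,3) g=3 f=7, (2,2) g=3 f=7, (2,4) g=3 f=9, (3,2) g=2 f=7, (3,4) g=2 f=9, (4,2) g=1 f=7, (4,4) g=1 f=9, (5,3) g=1 f=9]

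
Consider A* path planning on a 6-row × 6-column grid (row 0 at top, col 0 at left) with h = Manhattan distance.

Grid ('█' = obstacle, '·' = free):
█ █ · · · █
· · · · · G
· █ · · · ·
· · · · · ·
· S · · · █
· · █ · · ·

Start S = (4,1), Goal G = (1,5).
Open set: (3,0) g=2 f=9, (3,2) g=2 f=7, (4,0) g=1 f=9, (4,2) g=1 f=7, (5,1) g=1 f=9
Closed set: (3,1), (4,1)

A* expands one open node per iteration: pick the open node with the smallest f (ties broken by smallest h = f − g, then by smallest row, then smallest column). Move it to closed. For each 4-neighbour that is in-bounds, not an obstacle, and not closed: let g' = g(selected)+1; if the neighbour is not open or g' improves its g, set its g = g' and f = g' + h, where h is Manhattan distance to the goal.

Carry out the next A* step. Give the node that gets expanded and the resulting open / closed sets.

expanded=(3,2); open=[(2,2) g=3 f=7, (3,0) g=2 f=9, (3,3) g=3 f=7, (4,0) g=1 f=9, (4,2) g=1 f=7, (5,1) g=1 f=9]; closed=[(3,1), (3,2), (4,1)]

step 1: expand (3,2) (f=7, h=5) → closed; open now [(2,2) g=3 f=7, (3,0) g=2 f=9, (3,3) g=3 f=7, (4,0) g=1 f=9, (4,2) g=1 f=7, (5,1) g=1 f=9]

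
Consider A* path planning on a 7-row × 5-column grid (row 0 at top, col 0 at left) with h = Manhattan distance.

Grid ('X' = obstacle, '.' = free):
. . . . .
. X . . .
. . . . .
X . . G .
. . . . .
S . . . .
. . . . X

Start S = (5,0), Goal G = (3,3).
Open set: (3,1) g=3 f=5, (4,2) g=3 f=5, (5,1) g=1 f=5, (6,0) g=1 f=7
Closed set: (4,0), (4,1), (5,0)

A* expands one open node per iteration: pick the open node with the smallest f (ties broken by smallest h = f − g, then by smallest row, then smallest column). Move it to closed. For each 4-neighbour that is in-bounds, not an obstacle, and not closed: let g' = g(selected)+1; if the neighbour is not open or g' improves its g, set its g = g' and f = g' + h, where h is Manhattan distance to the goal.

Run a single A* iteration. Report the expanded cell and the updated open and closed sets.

expanded=(3,1); open=[(2,1) g=4 f=7, (3,2) g=4 f=5, (4,2) g=3 f=5, (5,1) g=1 f=5, (6,0) g=1 f=7]; closed=[(3,1), (4,0), (4,1), (5,0)]

step 1: expand (3,1) (f=5, h=2) → closed; open now [(2,1) g=4 f=7, (3,2) g=4 f=5, (4,2) g=3 f=5, (5,1) g=1 f=5, (6,0) g=1 f=7]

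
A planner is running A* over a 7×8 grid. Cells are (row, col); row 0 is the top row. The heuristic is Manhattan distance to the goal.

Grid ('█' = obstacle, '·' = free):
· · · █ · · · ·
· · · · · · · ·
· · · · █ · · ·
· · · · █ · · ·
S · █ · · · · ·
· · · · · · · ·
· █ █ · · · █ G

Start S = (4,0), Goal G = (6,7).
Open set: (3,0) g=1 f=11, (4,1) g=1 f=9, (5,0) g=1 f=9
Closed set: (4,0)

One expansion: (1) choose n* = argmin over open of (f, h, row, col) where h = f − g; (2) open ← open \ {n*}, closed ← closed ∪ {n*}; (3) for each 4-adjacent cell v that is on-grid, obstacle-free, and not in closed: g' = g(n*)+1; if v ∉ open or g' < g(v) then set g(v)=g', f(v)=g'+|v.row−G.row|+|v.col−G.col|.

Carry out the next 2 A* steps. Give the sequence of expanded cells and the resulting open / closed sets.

order=[(4,1) → (5,1)]; open=[(3,0) g=1 f=11, (3,1) g=2 f=11, (5,0) g=1 f=9, (5,2) g=3 f=9]; closed=[(4,0), (4,1), (5,1)]

step 1: expand (4,1) (f=9, h=8) → closed; open now [(3,0) g=1 f=11, (3,1) g=2 f=11, (5,0) g=1 f=9, (5,1) g=2 f=9]
step 2: expand (5,1) (f=9, h=7) → closed; open now [(3,0) g=1 f=11, (3,1) g=2 f=11, (5,0) g=1 f=9, (5,2) g=3 f=9]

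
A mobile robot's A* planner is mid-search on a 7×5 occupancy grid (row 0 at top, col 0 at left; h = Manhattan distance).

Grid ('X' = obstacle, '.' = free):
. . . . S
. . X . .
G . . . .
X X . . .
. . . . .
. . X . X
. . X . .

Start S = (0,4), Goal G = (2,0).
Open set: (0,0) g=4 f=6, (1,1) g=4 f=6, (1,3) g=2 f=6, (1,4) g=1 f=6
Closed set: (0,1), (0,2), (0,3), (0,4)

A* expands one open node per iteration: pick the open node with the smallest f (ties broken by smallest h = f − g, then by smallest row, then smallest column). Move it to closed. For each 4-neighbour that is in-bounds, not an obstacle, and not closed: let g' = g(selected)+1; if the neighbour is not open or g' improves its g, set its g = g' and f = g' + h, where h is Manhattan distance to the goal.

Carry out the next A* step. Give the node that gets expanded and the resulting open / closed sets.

expanded=(0,0); open=[(1,0) g=5 f=6, (1,1) g=4 f=6, (1,3) g=2 f=6, (1,4) g=1 f=6]; closed=[(0,0), (0,1), (0,2), (0,3), (0,4)]

step 1: expand (0,0) (f=6, h=2) → closed; open now [(1,0) g=5 f=6, (1,1) g=4 f=6, (1,3) g=2 f=6, (1,4) g=1 f=6]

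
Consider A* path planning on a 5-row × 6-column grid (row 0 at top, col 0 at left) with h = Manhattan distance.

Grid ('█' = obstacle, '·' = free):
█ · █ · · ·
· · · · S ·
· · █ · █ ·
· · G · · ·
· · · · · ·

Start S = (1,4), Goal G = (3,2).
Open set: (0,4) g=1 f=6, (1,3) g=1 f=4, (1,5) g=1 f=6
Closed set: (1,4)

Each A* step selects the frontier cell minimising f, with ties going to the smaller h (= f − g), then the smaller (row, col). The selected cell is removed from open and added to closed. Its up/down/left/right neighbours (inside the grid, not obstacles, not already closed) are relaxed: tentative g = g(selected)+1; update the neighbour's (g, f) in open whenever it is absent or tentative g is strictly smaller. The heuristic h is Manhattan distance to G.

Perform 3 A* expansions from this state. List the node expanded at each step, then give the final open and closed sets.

step 1: expand (1,3) (f=4, h=3) → closed; open now [(0,3) g=2 f=6, (0,4) g=1 f=6, (1,2) g=2 f=4, (1,5) g=1 f=6, (2,3) g=2 f=4]
step 2: expand (1,2) (f=4, h=2) → closed; open now [(0,3) g=2 f=6, (0,4) g=1 f=6, (1,1) g=3 f=6, (1,5) g=1 f=6, (2,3) g=2 f=4]
step 3: expand (2,3) (f=4, h=2) → closed; open now [(0,3) g=2 f=6, (0,4) g=1 f=6, (1,1) g=3 f=6, (1,5) g=1 f=6, (3,3) g=3 f=4]

order=[(1,3) → (1,2) → (2,3)]; open=[(0,3) g=2 f=6, (0,4) g=1 f=6, (1,1) g=3 f=6, (1,5) g=1 f=6, (3,3) g=3 f=4]; closed=[(1,2), (1,3), (1,4), (2,3)]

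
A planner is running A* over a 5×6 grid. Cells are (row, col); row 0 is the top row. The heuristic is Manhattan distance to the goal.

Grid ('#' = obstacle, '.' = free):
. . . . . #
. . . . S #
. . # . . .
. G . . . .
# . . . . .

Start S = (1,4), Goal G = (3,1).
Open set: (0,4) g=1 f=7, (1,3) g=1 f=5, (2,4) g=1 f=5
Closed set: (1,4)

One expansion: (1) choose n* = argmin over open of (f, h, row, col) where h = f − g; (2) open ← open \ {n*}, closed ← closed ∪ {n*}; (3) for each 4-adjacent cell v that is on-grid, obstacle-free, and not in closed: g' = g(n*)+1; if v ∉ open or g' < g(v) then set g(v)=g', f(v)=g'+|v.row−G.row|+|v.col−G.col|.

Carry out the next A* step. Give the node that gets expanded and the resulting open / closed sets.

step 1: expand (1,3) (f=5, h=4) → closed; open now [(0,3) g=2 f=7, (0,4) g=1 f=7, (1,2) g=2 f=5, (2,3) g=2 f=5, (2,4) g=1 f=5]

expanded=(1,3); open=[(0,3) g=2 f=7, (0,4) g=1 f=7, (1,2) g=2 f=5, (2,3) g=2 f=5, (2,4) g=1 f=5]; closed=[(1,3), (1,4)]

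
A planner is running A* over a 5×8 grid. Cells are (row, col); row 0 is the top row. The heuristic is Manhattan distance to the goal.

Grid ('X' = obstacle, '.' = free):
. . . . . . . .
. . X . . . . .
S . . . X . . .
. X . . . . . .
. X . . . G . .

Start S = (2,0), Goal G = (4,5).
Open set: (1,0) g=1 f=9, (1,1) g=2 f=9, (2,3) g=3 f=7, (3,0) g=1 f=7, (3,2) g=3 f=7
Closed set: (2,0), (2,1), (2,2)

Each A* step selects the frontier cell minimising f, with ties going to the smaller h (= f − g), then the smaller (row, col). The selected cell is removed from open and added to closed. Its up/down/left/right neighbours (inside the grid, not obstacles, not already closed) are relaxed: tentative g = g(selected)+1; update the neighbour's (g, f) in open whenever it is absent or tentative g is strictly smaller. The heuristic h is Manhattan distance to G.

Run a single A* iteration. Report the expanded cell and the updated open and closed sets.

step 1: expand (2,3) (f=7, h=4) → closed; open now [(1,0) g=1 f=9, (1,1) g=2 f=9, (1,3) g=4 f=9, (3,0) g=1 f=7, (3,2) g=3 f=7, (3,3) g=4 f=7]

expanded=(2,3); open=[(1,0) g=1 f=9, (1,1) g=2 f=9, (1,3) g=4 f=9, (3,0) g=1 f=7, (3,2) g=3 f=7, (3,3) g=4 f=7]; closed=[(2,0), (2,1), (2,2), (2,3)]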